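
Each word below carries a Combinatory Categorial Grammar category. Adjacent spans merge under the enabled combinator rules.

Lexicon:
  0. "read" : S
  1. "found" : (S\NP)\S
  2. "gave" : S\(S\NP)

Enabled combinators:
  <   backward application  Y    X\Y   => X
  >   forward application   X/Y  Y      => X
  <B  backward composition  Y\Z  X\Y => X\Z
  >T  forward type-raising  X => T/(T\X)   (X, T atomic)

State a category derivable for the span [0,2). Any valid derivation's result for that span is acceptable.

[0,3] S   <
  [0,2] S\NP   <
    [0,1] "read" : S
    [1,2] "found" : (S\NP)\S
  [2,3] "gave" : S\(S\NP)

S\NP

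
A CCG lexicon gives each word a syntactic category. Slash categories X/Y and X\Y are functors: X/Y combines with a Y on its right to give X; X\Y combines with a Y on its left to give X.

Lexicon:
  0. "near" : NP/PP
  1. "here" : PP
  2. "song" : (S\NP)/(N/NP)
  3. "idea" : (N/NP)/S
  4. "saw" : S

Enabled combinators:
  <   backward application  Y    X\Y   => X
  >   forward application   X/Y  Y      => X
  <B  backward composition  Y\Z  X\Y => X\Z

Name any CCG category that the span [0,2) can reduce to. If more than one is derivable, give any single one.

[0,5] S   <
  [0,2] NP   >
    [0,1] "near" : NP/PP
    [1,2] "here" : PP
  [2,5] S\NP   >
    [2,3] "song" : (S\NP)/(N/NP)
    [3,5] N/NP   >
      [3,4] "idea" : (N/NP)/S
      [4,5] "saw" : S

NP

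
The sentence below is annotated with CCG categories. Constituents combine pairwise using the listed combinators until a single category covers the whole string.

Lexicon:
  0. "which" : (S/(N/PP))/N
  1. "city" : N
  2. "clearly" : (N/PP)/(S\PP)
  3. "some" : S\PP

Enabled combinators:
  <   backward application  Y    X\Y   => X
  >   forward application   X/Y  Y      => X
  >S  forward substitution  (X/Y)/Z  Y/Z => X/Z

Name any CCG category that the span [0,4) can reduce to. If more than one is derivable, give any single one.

[0,4] S   >
  [0,2] S/(N/PP)   >
    [0,1] "which" : (S/(N/PP))/N
    [1,2] "city" : N
  [2,4] N/PP   >
    [2,3] "clearly" : (N/PP)/(S\PP)
    [3,4] "some" : S\PP

S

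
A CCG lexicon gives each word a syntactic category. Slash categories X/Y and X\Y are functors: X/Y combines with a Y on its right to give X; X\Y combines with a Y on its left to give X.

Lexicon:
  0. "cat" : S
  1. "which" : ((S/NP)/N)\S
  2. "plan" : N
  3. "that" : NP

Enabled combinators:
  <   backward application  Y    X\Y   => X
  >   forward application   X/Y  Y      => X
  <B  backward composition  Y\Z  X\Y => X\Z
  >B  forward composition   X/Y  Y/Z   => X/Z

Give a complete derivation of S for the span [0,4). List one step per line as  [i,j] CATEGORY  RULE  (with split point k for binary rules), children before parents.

[0,4] S   >
  [0,3] S/NP   >
    [0,2] (S/NP)/N   <
      [0,1] "cat" : S
      [1,2] "which" : ((S/NP)/N)\S
    [2,3] "plan" : N
  [3,4] "that" : NP

[0,1] S  lex  "cat"
[1,2] ((S/NP)/N)\S  lex  "which"
[0,2] (S/NP)/N  <  k=1
[2,3] N  lex  "plan"
[0,3] S/NP  >  k=2
[3,4] NP  lex  "that"
[0,4] S  >  k=3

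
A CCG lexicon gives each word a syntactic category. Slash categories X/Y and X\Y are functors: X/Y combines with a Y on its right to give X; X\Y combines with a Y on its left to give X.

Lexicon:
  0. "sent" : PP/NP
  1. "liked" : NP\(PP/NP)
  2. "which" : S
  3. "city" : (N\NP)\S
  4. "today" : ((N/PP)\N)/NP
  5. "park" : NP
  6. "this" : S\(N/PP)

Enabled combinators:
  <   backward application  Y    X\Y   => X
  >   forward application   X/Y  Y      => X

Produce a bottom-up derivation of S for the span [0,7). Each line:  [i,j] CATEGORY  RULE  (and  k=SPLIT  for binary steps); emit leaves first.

[0,1] PP/NP  lex  "sent"
[1,2] NP\(PP/NP)  lex  "liked"
[0,2] NP  <  k=1
[2,3] S  lex  "which"
[3,4] (N\NP)\S  lex  "city"
[2,4] N\NP  <  k=3
[0,4] N  <  k=2
[4,5] ((N/PP)\N)/NP  lex  "today"
[5,6] NP  lex  "park"
[4,6] (N/PP)\N  >  k=5
[0,6] N/PP  <  k=4
[6,7] S\(N/PP)  lex  "this"
[0,7] S  <  k=6

[0,7] S   <
  [0,6] N/PP   <
    [0,4] N   <
      [0,2] NP   <
        [0,1] "sent" : PP/NP
        [1,2] "liked" : NP\(PP/NP)
      [2,4] N\NP   <
        [2,3] "which" : S
        [3,4] "city" : (N\NP)\S
    [4,6] (N/PP)\N   >
      [4,5] "today" : ((N/PP)\N)/NP
      [5,6] "park" : NP
  [6,7] "this" : S\(N/PP)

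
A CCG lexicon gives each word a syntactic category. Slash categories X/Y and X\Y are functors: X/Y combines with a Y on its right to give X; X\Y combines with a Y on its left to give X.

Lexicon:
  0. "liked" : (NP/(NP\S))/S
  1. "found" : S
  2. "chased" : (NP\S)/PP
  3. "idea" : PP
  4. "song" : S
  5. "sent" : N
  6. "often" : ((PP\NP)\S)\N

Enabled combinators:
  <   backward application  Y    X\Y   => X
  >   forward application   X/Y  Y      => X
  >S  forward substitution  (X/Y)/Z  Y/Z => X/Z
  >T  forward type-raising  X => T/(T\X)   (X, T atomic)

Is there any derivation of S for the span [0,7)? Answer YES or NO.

(NP/(NP\S))/S S (NP\S)/PP PP S N ((PP\NP)\S)\N
CKY chart[0,7] = {N/(N\PP), NP/(NP\PP), PP, PP/(PP\PP), S/(S\PP)}; S ∉ chart

NO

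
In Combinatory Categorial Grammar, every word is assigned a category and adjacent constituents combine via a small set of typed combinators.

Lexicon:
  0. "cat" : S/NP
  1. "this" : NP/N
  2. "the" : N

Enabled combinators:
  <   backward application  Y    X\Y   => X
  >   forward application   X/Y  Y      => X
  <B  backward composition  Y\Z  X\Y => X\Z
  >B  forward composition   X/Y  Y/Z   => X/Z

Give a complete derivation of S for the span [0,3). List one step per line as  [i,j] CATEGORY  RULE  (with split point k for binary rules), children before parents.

[0,3] S   >
  [0,2] S/N   >B
    [0,1] "cat" : S/NP
    [1,2] "this" : NP/N
  [2,3] "the" : N

[0,1] S/NP  lex  "cat"
[1,2] NP/N  lex  "this"
[0,2] S/N  >B  k=1
[2,3] N  lex  "the"
[0,3] S  >  k=2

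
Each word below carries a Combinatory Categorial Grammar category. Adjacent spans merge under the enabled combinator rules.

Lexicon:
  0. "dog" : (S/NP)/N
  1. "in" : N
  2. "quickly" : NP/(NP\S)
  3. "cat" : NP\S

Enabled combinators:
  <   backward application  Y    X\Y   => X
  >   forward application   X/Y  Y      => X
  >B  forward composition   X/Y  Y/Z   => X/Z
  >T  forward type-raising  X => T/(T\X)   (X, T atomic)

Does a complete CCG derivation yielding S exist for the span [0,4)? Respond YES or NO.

[0,4] S   >
  [0,2] S/NP   >
    [0,1] "dog" : (S/NP)/N
    [1,2] "in" : N
  [2,4] NP   >
    [2,3] "quickly" : NP/(NP\S)
    [3,4] "cat" : NP\S

YES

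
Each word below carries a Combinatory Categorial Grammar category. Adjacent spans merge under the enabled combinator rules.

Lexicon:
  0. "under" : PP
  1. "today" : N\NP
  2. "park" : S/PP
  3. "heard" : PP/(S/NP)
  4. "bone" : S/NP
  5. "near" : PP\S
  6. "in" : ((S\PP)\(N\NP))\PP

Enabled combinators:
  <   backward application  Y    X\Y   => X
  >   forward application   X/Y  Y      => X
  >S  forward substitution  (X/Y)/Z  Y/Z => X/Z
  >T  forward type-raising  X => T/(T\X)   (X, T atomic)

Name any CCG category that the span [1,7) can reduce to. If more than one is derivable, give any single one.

S\PP

[0,7] S   >
  [0,1] S/(S\PP)   >T
    [0,1] "under" : PP
  [1,7] S\PP   <
    [1,2] "today" : N\NP
    [2,7] (S\PP)\(N\NP)   <
      [2,6] PP   <
        [2,5] S   >
          [2,3] "park" : S/PP
          [3,5] PP   >
            [3,4] "heard" : PP/(S/NP)
            [4,5] "bone" : S/NP
        [5,6] "near" : PP\S
      [6,7] "in" : ((S\PP)\(N\NP))\PP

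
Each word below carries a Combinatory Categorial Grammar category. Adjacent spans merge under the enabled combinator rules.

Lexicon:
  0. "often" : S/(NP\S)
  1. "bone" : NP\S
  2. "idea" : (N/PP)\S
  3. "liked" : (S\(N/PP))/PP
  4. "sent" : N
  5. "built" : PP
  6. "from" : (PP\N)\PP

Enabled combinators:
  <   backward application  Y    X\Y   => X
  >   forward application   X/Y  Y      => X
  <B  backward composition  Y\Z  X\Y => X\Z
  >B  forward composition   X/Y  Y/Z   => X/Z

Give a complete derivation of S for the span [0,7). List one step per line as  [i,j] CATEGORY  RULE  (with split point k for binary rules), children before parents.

[0,1] S/(NP\S)  lex  "often"
[1,2] NP\S  lex  "bone"
[0,2] S  >  k=1
[2,3] (N/PP)\S  lex  "idea"
[0,3] N/PP  <  k=2
[3,4] (S\(N/PP))/PP  lex  "liked"
[4,5] N  lex  "sent"
[5,6] PP  lex  "built"
[6,7] (PP\N)\PP  lex  "from"
[5,7] PP\N  <  k=6
[4,7] PP  <  k=5
[3,7] S\(N/PP)  >  k=4
[0,7] S  <  k=3

[0,7] S   <
  [0,3] N/PP   <
    [0,2] S   >
      [0,1] "often" : S/(NP\S)
      [1,2] "bone" : NP\S
    [2,3] "idea" : (N/PP)\S
  [3,7] S\(N/PP)   >
    [3,4] "liked" : (S\(N/PP))/PP
    [4,7] PP   <
      [4,5] "sent" : N
      [5,7] PP\N   <
        [5,6] "built" : PP
        [6,7] "from" : (PP\N)\PP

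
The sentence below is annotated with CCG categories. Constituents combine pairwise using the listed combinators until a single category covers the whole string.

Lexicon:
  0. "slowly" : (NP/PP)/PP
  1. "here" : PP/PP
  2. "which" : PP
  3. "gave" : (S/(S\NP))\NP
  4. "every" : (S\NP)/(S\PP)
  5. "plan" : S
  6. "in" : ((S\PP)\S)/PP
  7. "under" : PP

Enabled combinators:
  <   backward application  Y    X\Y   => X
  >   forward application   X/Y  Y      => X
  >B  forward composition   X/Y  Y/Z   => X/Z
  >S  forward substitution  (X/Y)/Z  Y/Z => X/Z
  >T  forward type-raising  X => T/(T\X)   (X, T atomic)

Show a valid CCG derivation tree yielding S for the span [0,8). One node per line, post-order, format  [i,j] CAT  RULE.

[0,8] S   >
  [0,4] S/(S\NP)   <
    [0,3] NP   >
      [0,2] NP/PP   >S
        [0,1] "slowly" : (NP/PP)/PP
        [1,2] "here" : PP/PP
      [2,3] "which" : PP
    [3,4] "gave" : (S/(S\NP))\NP
  [4,8] S\NP   >
    [4,5] "every" : (S\NP)/(S\PP)
    [5,8] S\PP   <
      [5,6] "plan" : S
      [6,8] (S\PP)\S   >
        [6,7] "in" : ((S\PP)\S)/PP
        [7,8] "under" : PP

[0,1] (NP/PP)/PP  lex  "slowly"
[1,2] PP/PP  lex  "here"
[0,2] NP/PP  >S  k=1
[2,3] PP  lex  "which"
[0,3] NP  >  k=2
[3,4] (S/(S\NP))\NP  lex  "gave"
[0,4] S/(S\NP)  <  k=3
[4,5] (S\NP)/(S\PP)  lex  "every"
[5,6] S  lex  "plan"
[6,7] ((S\PP)\S)/PP  lex  "in"
[7,8] PP  lex  "under"
[6,8] (S\PP)\S  >  k=7
[5,8] S\PP  <  k=6
[4,8] S\NP  >  k=5
[0,8] S  >  k=4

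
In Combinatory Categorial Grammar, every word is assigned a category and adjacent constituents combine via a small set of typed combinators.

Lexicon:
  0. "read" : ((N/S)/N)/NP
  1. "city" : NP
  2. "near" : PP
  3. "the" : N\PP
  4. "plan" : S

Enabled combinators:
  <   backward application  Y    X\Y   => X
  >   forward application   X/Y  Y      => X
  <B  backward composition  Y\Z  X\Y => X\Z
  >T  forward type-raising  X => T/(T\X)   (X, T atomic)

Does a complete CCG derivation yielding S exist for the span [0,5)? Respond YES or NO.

((N/S)/N)/NP NP PP N\PP S
CKY chart[0,5] = {N, N/(N\N), NP/(NP\N), PP/(PP\N), S/(S\N)}; S ∉ chart

NO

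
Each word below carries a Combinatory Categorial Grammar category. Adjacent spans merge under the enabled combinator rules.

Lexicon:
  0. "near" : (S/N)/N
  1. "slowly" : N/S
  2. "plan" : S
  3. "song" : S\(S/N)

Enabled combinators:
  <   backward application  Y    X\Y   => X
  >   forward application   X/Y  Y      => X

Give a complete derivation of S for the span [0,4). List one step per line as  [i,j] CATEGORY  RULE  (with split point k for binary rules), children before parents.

[0,1] (S/N)/N  lex  "near"
[1,2] N/S  lex  "slowly"
[2,3] S  lex  "plan"
[1,3] N  >  k=2
[0,3] S/N  >  k=1
[3,4] S\(S/N)  lex  "song"
[0,4] S  <  k=3

[0,4] S   <
  [0,3] S/N   >
    [0,1] "near" : (S/N)/N
    [1,3] N   >
      [1,2] "slowly" : N/S
      [2,3] "plan" : S
  [3,4] "song" : S\(S/N)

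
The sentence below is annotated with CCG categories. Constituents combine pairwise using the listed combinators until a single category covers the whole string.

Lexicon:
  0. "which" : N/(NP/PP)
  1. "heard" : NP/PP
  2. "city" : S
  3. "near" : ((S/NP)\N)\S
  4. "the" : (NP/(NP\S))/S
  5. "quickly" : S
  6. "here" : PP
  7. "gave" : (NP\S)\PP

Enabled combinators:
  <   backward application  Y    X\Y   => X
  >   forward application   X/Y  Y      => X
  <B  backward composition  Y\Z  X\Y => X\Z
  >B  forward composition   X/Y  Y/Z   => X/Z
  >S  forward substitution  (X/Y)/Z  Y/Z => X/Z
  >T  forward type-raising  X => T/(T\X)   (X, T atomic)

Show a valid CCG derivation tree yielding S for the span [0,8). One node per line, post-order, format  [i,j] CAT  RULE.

[0,1] N/(NP/PP)  lex  "which"
[1,2] NP/PP  lex  "heard"
[0,2] N  >  k=1
[2,3] S  lex  "city"
[3,4] ((S/NP)\N)\S  lex  "near"
[2,4] (S/NP)\N  <  k=3
[0,4] S/NP  <  k=2
[4,5] (NP/(NP\S))/S  lex  "the"
[5,6] S  lex  "quickly"
[4,6] NP/(NP\S)  >  k=5
[6,7] PP  lex  "here"
[7,8] (NP\S)\PP  lex  "gave"
[6,8] NP\S  <  k=7
[4,8] NP  >  k=6
[0,8] S  >  k=4

[0,8] S   >
  [0,4] S/NP   <
    [0,2] N   >
      [0,1] "which" : N/(NP/PP)
      [1,2] "heard" : NP/PP
    [2,4] (S/NP)\N   <
      [2,3] "city" : S
      [3,4] "near" : ((S/NP)\N)\S
  [4,8] NP   >
    [4,6] NP/(NP\S)   >
      [4,5] "the" : (NP/(NP\S))/S
      [5,6] "quickly" : S
    [6,8] NP\S   <
      [6,7] "here" : PP
      [7,8] "gave" : (NP\S)\PP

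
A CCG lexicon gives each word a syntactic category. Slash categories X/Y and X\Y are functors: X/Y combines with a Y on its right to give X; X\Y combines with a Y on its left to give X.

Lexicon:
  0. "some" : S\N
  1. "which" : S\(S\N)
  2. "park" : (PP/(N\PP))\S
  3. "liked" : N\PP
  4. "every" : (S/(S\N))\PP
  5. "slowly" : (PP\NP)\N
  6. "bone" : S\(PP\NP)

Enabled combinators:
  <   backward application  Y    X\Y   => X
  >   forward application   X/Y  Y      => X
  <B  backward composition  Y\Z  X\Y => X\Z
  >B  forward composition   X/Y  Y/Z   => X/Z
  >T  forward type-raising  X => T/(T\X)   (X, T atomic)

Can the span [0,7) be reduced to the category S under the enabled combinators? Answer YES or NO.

YES

[0,7] S   >
  [0,5] S/(S\N)   <
    [0,4] PP   >
      [0,3] PP/(N\PP)   <
        [0,2] S   <
          [0,1] "some" : S\N
          [1,2] "which" : S\(S\N)
        [2,3] "park" : (PP/(N\PP))\S
      [3,4] "liked" : N\PP
    [4,5] "every" : (S/(S\N))\PP
  [5,7] S\N   <B
    [5,6] "slowly" : (PP\NP)\N
    [6,7] "bone" : S\(PP\NP)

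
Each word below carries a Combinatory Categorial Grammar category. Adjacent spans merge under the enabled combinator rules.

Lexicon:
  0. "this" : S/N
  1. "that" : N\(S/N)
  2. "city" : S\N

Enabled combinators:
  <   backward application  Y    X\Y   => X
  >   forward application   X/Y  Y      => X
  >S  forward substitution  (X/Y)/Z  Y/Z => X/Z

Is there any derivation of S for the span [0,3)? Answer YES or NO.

[0,3] S   <
  [0,2] N   <
    [0,1] "this" : S/N
    [1,2] "that" : N\(S/N)
  [2,3] "city" : S\N

YES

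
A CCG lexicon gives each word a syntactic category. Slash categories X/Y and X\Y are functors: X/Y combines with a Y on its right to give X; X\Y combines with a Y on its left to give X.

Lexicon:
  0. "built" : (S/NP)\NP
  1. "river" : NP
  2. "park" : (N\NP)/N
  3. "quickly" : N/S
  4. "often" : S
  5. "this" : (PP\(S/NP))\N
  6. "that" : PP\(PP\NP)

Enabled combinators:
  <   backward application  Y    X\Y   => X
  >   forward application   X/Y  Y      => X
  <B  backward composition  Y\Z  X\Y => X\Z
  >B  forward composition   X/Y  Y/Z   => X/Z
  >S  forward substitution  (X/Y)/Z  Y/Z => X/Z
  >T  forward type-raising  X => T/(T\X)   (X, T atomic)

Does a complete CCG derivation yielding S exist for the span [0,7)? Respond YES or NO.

NO

(S/NP)\NP NP (N\NP)/N N/S S (PP\(S/NP))\N PP\(PP\NP)
CKY chart[0,7] = {N/(N\PP), NP/(NP\PP), PP, PP/(PP\PP), S/(S\PP)}; S ∉ chart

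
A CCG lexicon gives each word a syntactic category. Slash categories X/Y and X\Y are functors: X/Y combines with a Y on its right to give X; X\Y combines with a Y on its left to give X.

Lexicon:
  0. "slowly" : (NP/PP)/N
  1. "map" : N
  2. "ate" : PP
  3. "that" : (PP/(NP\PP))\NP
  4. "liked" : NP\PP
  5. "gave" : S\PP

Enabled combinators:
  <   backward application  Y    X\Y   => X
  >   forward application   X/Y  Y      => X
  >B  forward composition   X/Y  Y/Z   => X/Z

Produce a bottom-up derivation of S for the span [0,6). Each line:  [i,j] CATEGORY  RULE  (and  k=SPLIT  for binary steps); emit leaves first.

[0,6] S   <
  [0,5] PP   >
    [0,4] PP/(NP\PP)   <
      [0,3] NP   >
        [0,2] NP/PP   >
          [0,1] "slowly" : (NP/PP)/N
          [1,2] "map" : N
        [2,3] "ate" : PP
      [3,4] "that" : (PP/(NP\PP))\NP
    [4,5] "liked" : NP\PP
  [5,6] "gave" : S\PP

[0,1] (NP/PP)/N  lex  "slowly"
[1,2] N  lex  "map"
[0,2] NP/PP  >  k=1
[2,3] PP  lex  "ate"
[0,3] NP  >  k=2
[3,4] (PP/(NP\PP))\NP  lex  "that"
[0,4] PP/(NP\PP)  <  k=3
[4,5] NP\PP  lex  "liked"
[0,5] PP  >  k=4
[5,6] S\PP  lex  "gave"
[0,6] S  <  k=5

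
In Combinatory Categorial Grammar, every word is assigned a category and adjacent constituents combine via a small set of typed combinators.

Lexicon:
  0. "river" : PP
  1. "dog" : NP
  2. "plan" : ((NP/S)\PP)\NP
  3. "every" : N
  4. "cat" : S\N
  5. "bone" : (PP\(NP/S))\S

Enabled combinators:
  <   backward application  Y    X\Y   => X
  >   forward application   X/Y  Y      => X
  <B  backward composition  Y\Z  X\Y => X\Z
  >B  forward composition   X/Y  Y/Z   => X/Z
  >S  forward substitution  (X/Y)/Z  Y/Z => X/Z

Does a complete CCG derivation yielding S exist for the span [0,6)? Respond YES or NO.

NO

PP NP ((NP/S)\PP)\NP N S\N (PP\(NP/S))\S
CKY chart[0,6] = {PP}; S ∉ chart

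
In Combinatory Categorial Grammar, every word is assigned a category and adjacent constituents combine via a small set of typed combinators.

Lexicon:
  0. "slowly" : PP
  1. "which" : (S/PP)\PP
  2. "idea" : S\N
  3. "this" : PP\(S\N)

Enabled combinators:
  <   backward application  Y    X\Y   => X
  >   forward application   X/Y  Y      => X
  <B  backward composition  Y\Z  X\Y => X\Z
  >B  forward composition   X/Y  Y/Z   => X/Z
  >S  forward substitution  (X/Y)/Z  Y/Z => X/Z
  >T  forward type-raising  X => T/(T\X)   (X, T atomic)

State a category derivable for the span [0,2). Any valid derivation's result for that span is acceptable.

S/PP

[0,4] S   >
  [0,2] S/PP   <
    [0,1] "slowly" : PP
    [1,2] "which" : (S/PP)\PP
  [2,4] PP   <
    [2,3] "idea" : S\N
    [3,4] "this" : PP\(S\N)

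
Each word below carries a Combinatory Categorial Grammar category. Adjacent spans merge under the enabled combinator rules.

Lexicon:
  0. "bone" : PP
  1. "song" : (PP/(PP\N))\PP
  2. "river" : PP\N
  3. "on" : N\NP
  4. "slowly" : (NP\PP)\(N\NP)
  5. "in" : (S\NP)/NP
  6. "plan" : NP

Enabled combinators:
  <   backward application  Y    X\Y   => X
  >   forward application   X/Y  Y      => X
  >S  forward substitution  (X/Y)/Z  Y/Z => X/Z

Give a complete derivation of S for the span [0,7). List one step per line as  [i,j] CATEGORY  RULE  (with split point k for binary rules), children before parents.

[0,7] S   <
  [0,5] NP   <
    [0,3] PP   >
      [0,2] PP/(PP\N)   <
        [0,1] "bone" : PP
        [1,2] "song" : (PP/(PP\N))\PP
      [2,3] "river" : PP\N
    [3,5] NP\PP   <
      [3,4] "on" : N\NP
      [4,5] "slowly" : (NP\PP)\(N\NP)
  [5,7] S\NP   >
    [5,6] "in" : (S\NP)/NP
    [6,7] "plan" : NP

[0,1] PP  lex  "bone"
[1,2] (PP/(PP\N))\PP  lex  "song"
[0,2] PP/(PP\N)  <  k=1
[2,3] PP\N  lex  "river"
[0,3] PP  >  k=2
[3,4] N\NP  lex  "on"
[4,5] (NP\PP)\(N\NP)  lex  "slowly"
[3,5] NP\PP  <  k=4
[0,5] NP  <  k=3
[5,6] (S\NP)/NP  lex  "in"
[6,7] NP  lex  "plan"
[5,7] S\NP  >  k=6
[0,7] S  <  k=5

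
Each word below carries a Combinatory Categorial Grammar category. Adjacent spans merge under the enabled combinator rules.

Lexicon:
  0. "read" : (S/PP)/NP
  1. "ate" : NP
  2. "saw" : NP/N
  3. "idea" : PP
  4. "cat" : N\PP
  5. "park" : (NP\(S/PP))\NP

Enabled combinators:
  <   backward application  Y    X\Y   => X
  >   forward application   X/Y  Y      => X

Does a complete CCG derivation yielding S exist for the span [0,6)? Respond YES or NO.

NO

(S/PP)/NP NP NP/N PP N\PP (NP\(S/PP))\NP
CKY chart[0,6] = {NP}; S ∉ chart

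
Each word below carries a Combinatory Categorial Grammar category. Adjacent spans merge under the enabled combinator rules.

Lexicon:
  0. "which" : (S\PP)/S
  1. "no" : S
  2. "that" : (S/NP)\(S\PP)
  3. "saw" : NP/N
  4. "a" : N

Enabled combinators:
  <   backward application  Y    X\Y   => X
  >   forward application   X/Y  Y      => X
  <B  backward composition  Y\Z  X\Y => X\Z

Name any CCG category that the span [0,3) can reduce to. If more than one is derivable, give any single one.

S/NP

[0,5] S   >
  [0,3] S/NP   <
    [0,2] S\PP   >
      [0,1] "which" : (S\PP)/S
      [1,2] "no" : S
    [2,3] "that" : (S/NP)\(S\PP)
  [3,5] NP   >
    [3,4] "saw" : NP/N
    [4,5] "a" : N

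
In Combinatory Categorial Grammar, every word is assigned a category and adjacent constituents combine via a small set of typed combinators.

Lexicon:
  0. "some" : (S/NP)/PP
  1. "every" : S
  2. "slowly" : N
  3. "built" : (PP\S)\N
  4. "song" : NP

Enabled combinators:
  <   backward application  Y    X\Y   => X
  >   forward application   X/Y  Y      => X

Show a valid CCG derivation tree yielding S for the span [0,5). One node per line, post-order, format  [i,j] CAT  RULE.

[0,1] (S/NP)/PP  lex  "some"
[1,2] S  lex  "every"
[2,3] N  lex  "slowly"
[3,4] (PP\S)\N  lex  "built"
[2,4] PP\S  <  k=3
[1,4] PP  <  k=2
[0,4] S/NP  >  k=1
[4,5] NP  lex  "song"
[0,5] S  >  k=4

[0,5] S   >
  [0,4] S/NP   >
    [0,1] "some" : (S/NP)/PP
    [1,4] PP   <
      [1,2] "every" : S
      [2,4] PP\S   <
        [2,3] "slowly" : N
        [3,4] "built" : (PP\S)\N
  [4,5] "song" : NP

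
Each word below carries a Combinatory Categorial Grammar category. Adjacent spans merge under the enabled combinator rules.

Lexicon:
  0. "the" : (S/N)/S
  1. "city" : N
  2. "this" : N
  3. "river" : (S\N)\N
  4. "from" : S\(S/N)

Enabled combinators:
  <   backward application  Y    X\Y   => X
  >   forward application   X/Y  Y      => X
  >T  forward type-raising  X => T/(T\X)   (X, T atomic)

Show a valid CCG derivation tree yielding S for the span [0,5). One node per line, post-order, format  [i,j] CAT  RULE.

[0,1] (S/N)/S  lex  "the"
[1,2] N  lex  "city"
[2,3] N  lex  "this"
[3,4] (S\N)\N  lex  "river"
[2,4] S\N  <  k=3
[1,4] S  <  k=2
[0,4] S/N  >  k=1
[4,5] S\(S/N)  lex  "from"
[0,5] S  <  k=4

[0,5] S   <
  [0,4] S/N   >
    [0,1] "the" : (S/N)/S
    [1,4] S   <
      [1,2] "city" : N
      [2,4] S\N   <
        [2,3] "this" : N
        [3,4] "river" : (S\N)\N
  [4,5] "from" : S\(S/N)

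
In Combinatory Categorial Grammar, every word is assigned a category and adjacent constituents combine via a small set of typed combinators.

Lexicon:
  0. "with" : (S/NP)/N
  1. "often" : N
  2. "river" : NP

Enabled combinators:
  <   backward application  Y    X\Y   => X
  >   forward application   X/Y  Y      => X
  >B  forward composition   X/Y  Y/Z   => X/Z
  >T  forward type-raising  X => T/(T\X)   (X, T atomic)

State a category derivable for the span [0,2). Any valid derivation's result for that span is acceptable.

S/NP

[0,3] S   >
  [0,2] S/NP   >
    [0,1] "with" : (S/NP)/N
    [1,2] "often" : N
  [2,3] "river" : NP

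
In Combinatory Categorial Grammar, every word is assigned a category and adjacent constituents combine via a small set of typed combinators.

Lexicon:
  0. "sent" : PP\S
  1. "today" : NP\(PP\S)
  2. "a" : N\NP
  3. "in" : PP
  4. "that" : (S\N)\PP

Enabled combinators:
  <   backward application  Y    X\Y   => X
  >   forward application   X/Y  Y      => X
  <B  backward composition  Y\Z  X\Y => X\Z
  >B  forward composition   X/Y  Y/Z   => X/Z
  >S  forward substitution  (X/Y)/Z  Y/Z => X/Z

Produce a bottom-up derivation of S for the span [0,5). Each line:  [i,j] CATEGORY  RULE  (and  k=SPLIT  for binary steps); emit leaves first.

[0,5] S   <
  [0,3] N   <
    [0,2] NP   <
      [0,1] "sent" : PP\S
      [1,2] "today" : NP\(PP\S)
    [2,3] "a" : N\NP
  [3,5] S\N   <
    [3,4] "in" : PP
    [4,5] "that" : (S\N)\PP

[0,1] PP\S  lex  "sent"
[1,2] NP\(PP\S)  lex  "today"
[0,2] NP  <  k=1
[2,3] N\NP  lex  "a"
[0,3] N  <  k=2
[3,4] PP  lex  "in"
[4,5] (S\N)\PP  lex  "that"
[3,5] S\N  <  k=4
[0,5] S  <  k=3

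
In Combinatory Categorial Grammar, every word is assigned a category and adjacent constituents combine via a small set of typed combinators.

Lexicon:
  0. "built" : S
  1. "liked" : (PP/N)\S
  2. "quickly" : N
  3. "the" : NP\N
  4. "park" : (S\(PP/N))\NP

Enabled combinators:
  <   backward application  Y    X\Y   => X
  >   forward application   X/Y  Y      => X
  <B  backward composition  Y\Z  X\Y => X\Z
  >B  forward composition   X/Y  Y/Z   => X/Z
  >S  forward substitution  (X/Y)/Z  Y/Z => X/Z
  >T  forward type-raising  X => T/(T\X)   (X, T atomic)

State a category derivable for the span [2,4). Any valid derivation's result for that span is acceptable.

NP

[0,5] S   <
  [0,2] PP/N   <
    [0,1] "built" : S
    [1,2] "liked" : (PP/N)\S
  [2,5] S\(PP/N)   <
    [2,4] NP   >
      [2,3] NP/(NP\N)   >T
        [2,3] "quickly" : N
      [3,4] "the" : NP\N
    [4,5] "park" : (S\(PP/N))\NP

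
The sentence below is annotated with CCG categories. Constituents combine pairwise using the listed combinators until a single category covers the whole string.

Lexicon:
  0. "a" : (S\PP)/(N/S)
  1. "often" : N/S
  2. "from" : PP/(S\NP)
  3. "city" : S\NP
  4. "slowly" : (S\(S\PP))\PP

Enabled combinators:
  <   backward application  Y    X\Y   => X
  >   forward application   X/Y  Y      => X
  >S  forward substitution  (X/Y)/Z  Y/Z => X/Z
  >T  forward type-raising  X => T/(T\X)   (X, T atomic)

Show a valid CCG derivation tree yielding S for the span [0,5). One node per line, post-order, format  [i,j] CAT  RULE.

[0,1] (S\PP)/(N/S)  lex  "a"
[1,2] N/S  lex  "often"
[0,2] S\PP  >  k=1
[2,3] PP/(S\NP)  lex  "from"
[3,4] S\NP  lex  "city"
[2,4] PP  >  k=3
[4,5] (S\(S\PP))\PP  lex  "slowly"
[2,5] S\(S\PP)  <  k=4
[0,5] S  <  k=2

[0,5] S   <
  [0,2] S\PP   >
    [0,1] "a" : (S\PP)/(N/S)
    [1,2] "often" : N/S
  [2,5] S\(S\PP)   <
    [2,4] PP   >
      [2,3] "from" : PP/(S\NP)
      [3,4] "city" : S\NP
    [4,5] "slowly" : (S\(S\PP))\PP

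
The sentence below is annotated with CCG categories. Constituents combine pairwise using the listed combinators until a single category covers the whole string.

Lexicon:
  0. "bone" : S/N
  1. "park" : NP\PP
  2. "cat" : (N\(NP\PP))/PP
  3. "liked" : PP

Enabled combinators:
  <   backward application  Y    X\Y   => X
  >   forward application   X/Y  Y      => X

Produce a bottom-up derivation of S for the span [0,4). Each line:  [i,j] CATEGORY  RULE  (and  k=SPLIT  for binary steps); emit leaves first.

[0,1] S/N  lex  "bone"
[1,2] NP\PP  lex  "park"
[2,3] (N\(NP\PP))/PP  lex  "cat"
[3,4] PP  lex  "liked"
[2,4] N\(NP\PP)  >  k=3
[1,4] N  <  k=2
[0,4] S  >  k=1

[0,4] S   >
  [0,1] "bone" : S/N
  [1,4] N   <
    [1,2] "park" : NP\PP
    [2,4] N\(NP\PP)   >
      [2,3] "cat" : (N\(NP\PP))/PP
      [3,4] "liked" : PP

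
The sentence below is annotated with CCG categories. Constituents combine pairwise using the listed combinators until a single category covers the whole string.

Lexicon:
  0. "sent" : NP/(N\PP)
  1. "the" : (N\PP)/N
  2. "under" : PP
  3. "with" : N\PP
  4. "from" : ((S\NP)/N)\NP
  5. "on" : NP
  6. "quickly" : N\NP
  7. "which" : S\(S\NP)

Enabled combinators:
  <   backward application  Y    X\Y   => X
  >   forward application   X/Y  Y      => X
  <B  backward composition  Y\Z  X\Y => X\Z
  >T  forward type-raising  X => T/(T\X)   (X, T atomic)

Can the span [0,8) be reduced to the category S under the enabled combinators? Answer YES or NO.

YES

[0,8] S   <
  [0,7] S\NP   >
    [0,5] (S\NP)/N   <
      [0,4] NP   >
        [0,1] "sent" : NP/(N\PP)
        [1,4] N\PP   >
          [1,2] "the" : (N\PP)/N
          [2,4] N   <
            [2,3] "under" : PP
            [3,4] "with" : N\PP
      [4,5] "from" : ((S\NP)/N)\NP
    [5,7] N   >
      [5,6] N/(N\NP)   >T
        [5,6] "on" : NP
      [6,7] "quickly" : N\NP
  [7,8] "which" : S\(S\NP)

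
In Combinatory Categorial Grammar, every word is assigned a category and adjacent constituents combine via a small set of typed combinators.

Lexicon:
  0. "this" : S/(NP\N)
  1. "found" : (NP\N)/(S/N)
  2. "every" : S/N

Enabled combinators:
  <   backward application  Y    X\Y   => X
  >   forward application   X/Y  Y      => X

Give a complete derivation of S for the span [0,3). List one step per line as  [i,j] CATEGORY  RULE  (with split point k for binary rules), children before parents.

[0,3] S   >
  [0,1] "this" : S/(NP\N)
  [1,3] NP\N   >
    [1,2] "found" : (NP\N)/(S/N)
    [2,3] "every" : S/N

[0,1] S/(NP\N)  lex  "this"
[1,2] (NP\N)/(S/N)  lex  "found"
[2,3] S/N  lex  "every"
[1,3] NP\N  >  k=2
[0,3] S  >  k=1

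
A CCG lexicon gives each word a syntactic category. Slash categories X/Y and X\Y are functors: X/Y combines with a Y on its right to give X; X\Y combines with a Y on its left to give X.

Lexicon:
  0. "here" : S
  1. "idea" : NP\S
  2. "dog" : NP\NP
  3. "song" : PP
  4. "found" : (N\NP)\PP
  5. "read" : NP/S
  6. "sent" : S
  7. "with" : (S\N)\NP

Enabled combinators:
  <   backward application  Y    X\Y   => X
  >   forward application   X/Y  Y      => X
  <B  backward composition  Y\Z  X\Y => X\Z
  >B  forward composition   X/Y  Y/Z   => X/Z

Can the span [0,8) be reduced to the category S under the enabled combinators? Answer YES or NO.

YES

[0,8] S   <
  [0,3] NP   <
    [0,1] "here" : S
    [1,3] NP\S   <B
      [1,2] "idea" : NP\S
      [2,3] "dog" : NP\NP
  [3,8] S\NP   <B
    [3,5] N\NP   <
      [3,4] "song" : PP
      [4,5] "found" : (N\NP)\PP
    [5,8] S\N   <
      [5,7] NP   >
        [5,6] "read" : NP/S
        [6,7] "sent" : S
      [7,8] "with" : (S\N)\NP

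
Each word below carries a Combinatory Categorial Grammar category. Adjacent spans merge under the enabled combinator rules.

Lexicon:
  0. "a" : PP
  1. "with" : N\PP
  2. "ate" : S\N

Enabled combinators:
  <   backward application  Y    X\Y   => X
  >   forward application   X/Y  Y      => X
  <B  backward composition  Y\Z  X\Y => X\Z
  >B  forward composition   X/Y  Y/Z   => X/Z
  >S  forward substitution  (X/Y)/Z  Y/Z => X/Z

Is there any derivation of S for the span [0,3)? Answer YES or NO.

YES

[0,3] S   <
  [0,1] "a" : PP
  [1,3] S\PP   <B
    [1,2] "with" : N\PP
    [2,3] "ate" : S\N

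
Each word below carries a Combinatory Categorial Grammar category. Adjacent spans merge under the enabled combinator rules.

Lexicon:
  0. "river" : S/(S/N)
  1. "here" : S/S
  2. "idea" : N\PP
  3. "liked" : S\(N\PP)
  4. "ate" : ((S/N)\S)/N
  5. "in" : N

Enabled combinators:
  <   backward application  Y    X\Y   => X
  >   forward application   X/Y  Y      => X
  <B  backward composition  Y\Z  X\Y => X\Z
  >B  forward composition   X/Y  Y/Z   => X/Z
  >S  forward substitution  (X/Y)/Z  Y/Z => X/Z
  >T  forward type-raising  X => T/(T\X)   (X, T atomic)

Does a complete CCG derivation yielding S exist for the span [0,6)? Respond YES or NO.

YES

[0,6] S   >
  [0,1] "river" : S/(S/N)
  [1,6] S/N   >B
    [1,2] "here" : S/S
    [2,6] S/N   <
      [2,4] S   <
        [2,3] "idea" : N\PP
        [3,4] "liked" : S\(N\PP)
      [4,6] (S/N)\S   >
        [4,5] "ate" : ((S/N)\S)/N
        [5,6] "in" : N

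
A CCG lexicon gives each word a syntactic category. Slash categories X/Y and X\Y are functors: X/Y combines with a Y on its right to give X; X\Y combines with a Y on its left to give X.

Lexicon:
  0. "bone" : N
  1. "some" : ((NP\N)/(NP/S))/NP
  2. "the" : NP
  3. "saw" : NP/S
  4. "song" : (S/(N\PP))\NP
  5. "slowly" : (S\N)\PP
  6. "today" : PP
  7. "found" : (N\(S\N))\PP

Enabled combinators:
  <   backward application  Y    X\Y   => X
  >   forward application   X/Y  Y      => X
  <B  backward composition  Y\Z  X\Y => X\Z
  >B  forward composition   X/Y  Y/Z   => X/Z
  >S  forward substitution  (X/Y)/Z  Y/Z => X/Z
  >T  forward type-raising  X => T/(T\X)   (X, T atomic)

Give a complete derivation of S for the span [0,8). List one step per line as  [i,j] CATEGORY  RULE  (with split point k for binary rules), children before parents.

[0,1] N  lex  "bone"
[0,1] NP/(NP\N)  >T
[1,2] ((NP\N)/(NP/S))/NP  lex  "some"
[2,3] NP  lex  "the"
[1,3] (NP\N)/(NP/S)  >  k=2
[3,4] NP/S  lex  "saw"
[1,4] NP\N  >  k=3
[0,4] NP  >  k=1
[4,5] (S/(N\PP))\NP  lex  "song"
[0,5] S/(N\PP)  <  k=4
[5,6] (S\N)\PP  lex  "slowly"
[6,7] PP  lex  "today"
[7,8] (N\(S\N))\PP  lex  "found"
[6,8] N\(S\N)  <  k=7
[5,8] N\PP  <B  k=6
[0,8] S  >  k=5

[0,8] S   >
  [0,5] S/(N\PP)   <
    [0,4] NP   >
      [0,1] NP/(NP\N)   >T
        [0,1] "bone" : N
      [1,4] NP\N   >
        [1,3] (NP\N)/(NP/S)   >
          [1,2] "some" : ((NP\N)/(NP/S))/NP
          [2,3] "the" : NP
        [3,4] "saw" : NP/S
    [4,5] "song" : (S/(N\PP))\NP
  [5,8] N\PP   <B
    [5,6] "slowly" : (S\N)\PP
    [6,8] N\(S\N)   <
      [6,7] "today" : PP
      [7,8] "found" : (N\(S\N))\PP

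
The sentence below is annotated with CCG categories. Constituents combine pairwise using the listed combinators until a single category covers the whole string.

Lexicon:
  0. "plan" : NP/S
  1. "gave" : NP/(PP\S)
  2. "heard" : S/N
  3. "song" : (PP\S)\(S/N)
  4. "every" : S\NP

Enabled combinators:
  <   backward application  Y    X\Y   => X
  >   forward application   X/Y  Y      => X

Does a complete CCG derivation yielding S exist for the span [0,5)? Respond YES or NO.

NP/S NP/(PP\S) S/N (PP\S)\(S/N) S\NP
CKY chart[0,5] = {NP}; S ∉ chart

NO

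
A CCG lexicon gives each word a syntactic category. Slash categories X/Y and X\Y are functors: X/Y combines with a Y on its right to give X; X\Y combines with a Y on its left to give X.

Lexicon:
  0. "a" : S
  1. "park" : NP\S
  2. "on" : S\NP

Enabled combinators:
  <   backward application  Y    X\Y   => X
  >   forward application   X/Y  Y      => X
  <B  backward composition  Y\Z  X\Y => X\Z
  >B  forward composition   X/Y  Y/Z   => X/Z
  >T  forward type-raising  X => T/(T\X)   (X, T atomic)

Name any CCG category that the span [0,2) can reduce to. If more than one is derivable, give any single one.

NP

[0,3] S   <
  [0,2] NP   >
    [0,1] NP/(NP\S)   >T
      [0,1] "a" : S
    [1,2] "park" : NP\S
  [2,3] "on" : S\NP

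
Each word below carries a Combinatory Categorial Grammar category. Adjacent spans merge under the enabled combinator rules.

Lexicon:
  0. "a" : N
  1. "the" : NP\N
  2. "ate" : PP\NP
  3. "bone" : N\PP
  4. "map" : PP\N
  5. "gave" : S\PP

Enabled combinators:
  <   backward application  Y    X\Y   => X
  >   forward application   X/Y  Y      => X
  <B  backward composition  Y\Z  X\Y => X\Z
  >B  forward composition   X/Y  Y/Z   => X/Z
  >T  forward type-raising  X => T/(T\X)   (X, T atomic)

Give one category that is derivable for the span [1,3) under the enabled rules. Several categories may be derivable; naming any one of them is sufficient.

[0,6] S   <
  [0,1] "a" : N
  [1,6] S\N   <B
    [1,5] PP\N   <B
      [1,3] PP\N   <B
        [1,2] "the" : NP\N
        [2,3] "ate" : PP\NP
      [3,5] PP\PP   <B
        [3,4] "bone" : N\PP
        [4,5] "map" : PP\N
    [5,6] "gave" : S\PP

PP\N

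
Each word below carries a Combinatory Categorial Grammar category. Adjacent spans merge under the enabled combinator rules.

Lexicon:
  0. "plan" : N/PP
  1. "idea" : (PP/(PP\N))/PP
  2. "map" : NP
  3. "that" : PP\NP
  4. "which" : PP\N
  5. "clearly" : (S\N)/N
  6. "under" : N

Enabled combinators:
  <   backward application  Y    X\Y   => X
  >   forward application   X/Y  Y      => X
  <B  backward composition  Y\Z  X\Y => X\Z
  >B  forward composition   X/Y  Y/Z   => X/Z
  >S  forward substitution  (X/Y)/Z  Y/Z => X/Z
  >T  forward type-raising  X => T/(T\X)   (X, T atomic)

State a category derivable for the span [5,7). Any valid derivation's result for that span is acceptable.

S\N

[0,7] S   <
  [0,5] N   >
    [0,1] "plan" : N/PP
    [1,5] PP   >
      [1,4] PP/(PP\N)   >
        [1,2] "idea" : (PP/(PP\N))/PP
        [2,4] PP   >
          [2,3] PP/(PP\NP)   >T
            [2,3] "map" : NP
          [3,4] "that" : PP\NP
      [4,5] "which" : PP\N
  [5,7] S\N   >
    [5,6] "clearly" : (S\N)/N
    [6,7] "under" : N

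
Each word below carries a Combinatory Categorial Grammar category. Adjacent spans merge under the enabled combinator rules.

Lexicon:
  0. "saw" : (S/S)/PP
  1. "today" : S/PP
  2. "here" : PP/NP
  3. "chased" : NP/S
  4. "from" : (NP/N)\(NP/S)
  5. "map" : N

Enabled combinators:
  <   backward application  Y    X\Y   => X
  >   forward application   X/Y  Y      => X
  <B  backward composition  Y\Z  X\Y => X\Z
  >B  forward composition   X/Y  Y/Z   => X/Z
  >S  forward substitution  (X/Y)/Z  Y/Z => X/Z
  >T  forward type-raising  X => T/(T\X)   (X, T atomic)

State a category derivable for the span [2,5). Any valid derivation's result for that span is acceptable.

[0,6] S   >
  [0,2] S/PP   >S
    [0,1] "saw" : (S/S)/PP
    [1,2] "today" : S/PP
  [2,6] PP   >
    [2,5] PP/N   >B
      [2,3] "here" : PP/NP
      [3,5] NP/N   <
        [3,4] "chased" : NP/S
        [4,5] "from" : (NP/N)\(NP/S)
    [5,6] "map" : N

PP/N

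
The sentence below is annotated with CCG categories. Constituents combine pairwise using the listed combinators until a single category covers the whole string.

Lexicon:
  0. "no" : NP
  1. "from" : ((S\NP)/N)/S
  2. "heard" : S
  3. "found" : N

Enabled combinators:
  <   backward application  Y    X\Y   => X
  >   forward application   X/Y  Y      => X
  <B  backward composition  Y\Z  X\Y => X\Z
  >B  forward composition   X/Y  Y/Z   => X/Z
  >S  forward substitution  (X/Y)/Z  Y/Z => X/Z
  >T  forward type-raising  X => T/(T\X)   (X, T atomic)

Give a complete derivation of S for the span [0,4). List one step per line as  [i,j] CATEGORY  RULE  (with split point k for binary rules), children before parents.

[0,1] NP  lex  "no"
[0,1] S/(S\NP)  >T
[1,2] ((S\NP)/N)/S  lex  "from"
[2,3] S  lex  "heard"
[1,3] (S\NP)/N  >  k=2
[3,4] N  lex  "found"
[1,4] S\NP  >  k=3
[0,4] S  >  k=1

[0,4] S   >
  [0,1] S/(S\NP)   >T
    [0,1] "no" : NP
  [1,4] S\NP   >
    [1,3] (S\NP)/N   >
      [1,2] "from" : ((S\NP)/N)/S
      [2,3] "heard" : S
    [3,4] "found" : N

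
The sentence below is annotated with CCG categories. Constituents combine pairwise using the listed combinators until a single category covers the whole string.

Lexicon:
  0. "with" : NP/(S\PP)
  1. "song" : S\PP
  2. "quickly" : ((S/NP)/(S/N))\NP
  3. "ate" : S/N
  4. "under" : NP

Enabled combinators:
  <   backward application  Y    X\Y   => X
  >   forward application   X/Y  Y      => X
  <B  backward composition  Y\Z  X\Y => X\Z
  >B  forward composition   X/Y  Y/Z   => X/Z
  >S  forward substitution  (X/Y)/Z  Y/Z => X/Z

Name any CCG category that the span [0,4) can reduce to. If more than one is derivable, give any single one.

[0,5] S   >
  [0,4] S/NP   >
    [0,3] (S/NP)/(S/N)   <
      [0,2] NP   >
        [0,1] "with" : NP/(S\PP)
        [1,2] "song" : S\PP
      [2,3] "quickly" : ((S/NP)/(S/N))\NP
    [3,4] "ate" : S/N
  [4,5] "under" : NP

S/NP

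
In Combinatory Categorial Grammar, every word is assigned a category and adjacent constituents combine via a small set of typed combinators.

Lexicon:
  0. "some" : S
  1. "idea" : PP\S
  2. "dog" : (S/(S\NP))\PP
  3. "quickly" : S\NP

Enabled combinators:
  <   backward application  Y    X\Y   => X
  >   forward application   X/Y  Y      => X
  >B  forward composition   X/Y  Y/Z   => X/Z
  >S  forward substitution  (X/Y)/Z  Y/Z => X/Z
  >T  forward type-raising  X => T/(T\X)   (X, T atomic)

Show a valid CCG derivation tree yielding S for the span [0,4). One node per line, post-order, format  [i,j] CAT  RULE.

[0,4] S   >
  [0,3] S/(S\NP)   <
    [0,2] PP   <
      [0,1] "some" : S
      [1,2] "idea" : PP\S
    [2,3] "dog" : (S/(S\NP))\PP
  [3,4] "quickly" : S\NP

[0,1] S  lex  "some"
[1,2] PP\S  lex  "idea"
[0,2] PP  <  k=1
[2,3] (S/(S\NP))\PP  lex  "dog"
[0,3] S/(S\NP)  <  k=2
[3,4] S\NP  lex  "quickly"
[0,4] S  >  k=3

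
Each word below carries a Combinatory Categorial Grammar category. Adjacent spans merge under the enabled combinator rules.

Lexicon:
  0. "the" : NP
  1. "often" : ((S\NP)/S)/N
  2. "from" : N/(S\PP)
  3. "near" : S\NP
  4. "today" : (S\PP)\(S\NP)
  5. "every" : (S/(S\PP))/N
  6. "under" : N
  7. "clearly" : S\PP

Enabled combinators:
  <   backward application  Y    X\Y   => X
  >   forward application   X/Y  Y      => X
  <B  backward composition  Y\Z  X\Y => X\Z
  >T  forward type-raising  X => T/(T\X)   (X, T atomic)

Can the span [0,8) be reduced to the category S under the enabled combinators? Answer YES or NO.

YES

[0,8] S   >
  [0,1] S/(S\NP)   >T
    [0,1] "the" : NP
  [1,8] S\NP   >
    [1,5] (S\NP)/S   >
      [1,2] "often" : ((S\NP)/S)/N
      [2,5] N   >
        [2,3] "from" : N/(S\PP)
        [3,5] S\PP   <
          [3,4] "near" : S\NP
          [4,5] "today" : (S\PP)\(S\NP)
    [5,8] S   >
      [5,7] S/(S\PP)   >
        [5,6] "every" : (S/(S\PP))/N
        [6,7] "under" : N
      [7,8] "clearly" : S\PP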